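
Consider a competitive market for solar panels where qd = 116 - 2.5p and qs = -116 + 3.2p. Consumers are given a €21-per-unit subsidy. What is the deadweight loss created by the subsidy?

Deadweight loss = 5880/19

Pre-subsidy: 116 - 2.5p = -116 + 3.2p gives p* = 2320/57, q* = 812/57.
With the rebate, buyers effectively pay pb = ps − 21, where ps is the price sellers receive.
Demand in terms of ps becomes qd = 116 − 2.5(ps − 21) = 168.5 - 2.5ps. Setting this equal to supply: 168.5 - 2.5ps = -116 + 3.2ps, so ps = 2845/57.
Buyers pay pb = 2845/57 − 21 = 1648/57; q' = -116 + 3.2·(2845/57) = 2492/57.
The subsidy expands output by 2492/57 − 812/57 = 560/19 past the efficient level; on those units the gap between marginal cost and willingness to pay runs from 0 up to 21.
DWL = ½ × 21 × 560/19 = 5880/19.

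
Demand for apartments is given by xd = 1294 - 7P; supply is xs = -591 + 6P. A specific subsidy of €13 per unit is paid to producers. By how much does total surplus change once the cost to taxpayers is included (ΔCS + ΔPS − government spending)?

Pre-subsidy: 1294 - 7P = -591 + 6P gives P* = 145, x* = 279.
With the subsidy, sellers receive Ps = Pb + 13 for each unit, where Pb is the price buyers pay.
Supply in terms of Pb becomes xs = -591 + 6(Pb + 13) = -513 + 6Pb. Setting this equal to demand: 1294 - 7Pb = -513 + 6Pb, so Pb = 139.
Sellers receive Ps = 139 + 13 = 152; x' = 1294 − 7·139 = 321.
ΔCS = ½(279 + 321)(145 − 139) = 1800; ΔPS = ½(279 + 321)(152 − 145) = 2100.
Government spending = 13 × 321 = 4173.
Net change = 1800 + 2100 − 4173 = -273. The loss equals the DWL triangle ½·13·42.

Net change in total surplus = -€273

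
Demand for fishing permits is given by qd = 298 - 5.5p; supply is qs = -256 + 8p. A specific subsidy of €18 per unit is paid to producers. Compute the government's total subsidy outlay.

Government cost = 7072/3

Pre-subsidy: 298 - 5.5p = -256 + 8p gives p* = 1108/27, q* = 1952/27.
With the subsidy, sellers receive ps = pb + 18 for each unit, where pb is the price buyers pay.
Supply in terms of pb becomes qs = -256 + 8(pb + 18) = -112 + 8pb. Setting this equal to demand: 298 - 5.5pb = -112 + 8pb, so pb = 820/27.
Sellers receive ps = 820/27 + 18 = 1306/27; q' = 298 − 5.5·(820/27) = 3536/27.
Government outlay = subsidy × quantity = 18 × 3536/27 = 7072/3.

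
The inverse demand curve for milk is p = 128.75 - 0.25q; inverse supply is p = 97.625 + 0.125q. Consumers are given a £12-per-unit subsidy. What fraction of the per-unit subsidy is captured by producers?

Producer share = 1/3

Pre-subsidy: 128.75 - 0.25q = 97.625 + 0.125q gives q* = 83 and p* = 108.
With the rebate, buyers effectively pay pb = ps − 12, where ps is the price sellers receive.
On the curves, pb = 128.75 - 0.25q and ps = 97.625 + 0.125q; the wedge ps − pb = 12 gives 97.625 + 0.125q − (128.75 - 0.25q) = 12, so q' = 115.
Then pb = 128.75 − 0.25·115 = 100 and ps = 97.625 + 0.125·115 = 112.
Buyers' price falls by p* − pb = 108 − 100 = 8; sellers' price rises by ps − p* = 112 − 108 = 4.
So producers capture 4/12 = 1/3 of each unit of subsidy.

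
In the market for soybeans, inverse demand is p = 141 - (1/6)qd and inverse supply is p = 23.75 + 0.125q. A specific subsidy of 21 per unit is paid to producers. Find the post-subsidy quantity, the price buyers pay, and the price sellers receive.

q' = 474; buyers pay 62; sellers receive 83

Pre-subsidy: 141 - (1/6)q = 23.75 + 0.125q gives q* = 402 and p* = 74.
With the subsidy, sellers receive ps = pb + 21 for each unit, where pb is the price buyers pay.
On the curves, pb = 141 - (1/6)q and ps = 23.75 + 0.125q; the wedge ps − pb = 21 gives 23.75 + 0.125q − (141 - (1/6)q) = 21, so q' = 474.
Then pb = 141 − (1/6)·474 = 62 and ps = 23.75 + 0.125·474 = 83.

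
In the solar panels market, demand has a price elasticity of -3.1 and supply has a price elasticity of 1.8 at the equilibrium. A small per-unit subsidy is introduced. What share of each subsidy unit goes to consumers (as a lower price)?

Consumer share = 18/49

For a small subsidy around the equilibrium, the benefit split depends on the relative slopes, which at a point are proportional to the elasticities.
Buyer share = εs/(εs + |εd|) = 1.8/(1.8 + 3.1) = 18/49; seller share = |εd|/(εs + |εd|) = 31/49.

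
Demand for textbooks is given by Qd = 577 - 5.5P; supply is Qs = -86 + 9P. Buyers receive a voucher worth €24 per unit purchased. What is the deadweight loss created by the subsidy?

Deadweight loss = 28512/29

Pre-subsidy: 577 - 5.5P = -86 + 9P gives P* = 1326/29, Q* = 9440/29.
With the rebate, buyers effectively pay Pb = Ps − 24, where Ps is the price sellers receive.
Demand in terms of Ps becomes Qd = 577 − 5.5(Ps − 24) = 709 - 5.5Ps. Setting this equal to supply: 709 - 5.5Ps = -86 + 9Ps, so Ps = 1590/29.
Buyers pay Pb = 1590/29 − 24 = 894/29; Q' = -86 + 9·(1590/29) = 11816/29.
The subsidy expands output by 11816/29 − 9440/29 = 2376/29 past the efficient level; on those units the gap between marginal cost and willingness to pay runs from 0 up to 24.
DWL = ½ × 24 × 2376/29 = 28512/29.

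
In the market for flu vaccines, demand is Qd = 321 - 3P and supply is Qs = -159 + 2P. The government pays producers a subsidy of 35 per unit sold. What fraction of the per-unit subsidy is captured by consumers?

Pre-subsidy: 321 - 3P = -159 + 2P gives P* = 96, Q* = 33.
With the subsidy, sellers receive Ps = Pb + 35 for each unit, where Pb is the price buyers pay.
Supply in terms of Pb becomes Qs = -159 + 2(Pb + 35) = -89 + 2Pb. Setting this equal to demand: 321 - 3Pb = -89 + 2Pb, so Pb = 82.
Sellers receive Ps = 82 + 35 = 117; Q' = 321 − 3·82 = 75.
Buyers' price falls by P* − Pb = 96 − 82 = 14; sellers' price rises by Ps − P* = 117 − 96 = 21.
So consumers capture 14/35 = 0.4 of each unit of subsidy.

Consumer share = 0.4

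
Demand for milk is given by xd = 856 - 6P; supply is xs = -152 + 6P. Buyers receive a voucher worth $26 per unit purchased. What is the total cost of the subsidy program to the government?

Pre-subsidy: 856 - 6P = -152 + 6P gives P* = 84, x* = 352.
With the rebate, buyers effectively pay Pb = Ps − 26, where Ps is the price sellers receive.
Demand in terms of Ps becomes xd = 856 − 6(Ps − 26) = 1012 - 6Ps. Setting this equal to supply: 1012 - 6Ps = -152 + 6Ps, so Ps = 97.
Buyers pay Pb = 97 − 26 = 71; x' = -152 + 6·97 = 430.
Government outlay = subsidy × quantity = 26 × 430 = 11180.

Government cost = $11180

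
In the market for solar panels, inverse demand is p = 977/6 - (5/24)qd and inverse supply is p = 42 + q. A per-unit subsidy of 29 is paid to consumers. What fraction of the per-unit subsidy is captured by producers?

Pre-subsidy: 977/6 - (5/24)q = 42 + q gives q* = 100 and p* = 142.
With the rebate, buyers effectively pay pb = ps − 29, where ps is the price sellers receive.
On the curves, pb = 977/6 - (5/24)q and ps = 42 + q; the wedge ps − pb = 29 gives 42 + q − (977/6 - (5/24)q) = 29, so q' = 124.
Then pb = 977/6 − (5/24)·124 = 137 and ps = 42 + 1·124 = 166.
Buyers' price falls by p* − pb = 142 − 137 = 5; sellers' price rises by ps − p* = 166 − 142 = 24.
So producers capture 24/29 = 24/29 of each unit of subsidy.

Producer share = 24/29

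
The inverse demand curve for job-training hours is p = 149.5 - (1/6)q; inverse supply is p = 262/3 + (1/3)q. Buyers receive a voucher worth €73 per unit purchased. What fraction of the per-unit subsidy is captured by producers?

Pre-subsidy: 149.5 - (1/6)q = 262/3 + (1/3)q gives q* = 373/3 and p* = 1159/9.
With the rebate, buyers effectively pay pb = ps − 73, where ps is the price sellers receive.
On the curves, pb = 149.5 - (1/6)q and ps = 262/3 + (1/3)q; the wedge ps − pb = 73 gives 262/3 + (1/3)q − (149.5 - (1/6)q) = 73, so q' = 811/3.
Then pb = 149.5 − (1/6)·(811/3) = 940/9 and ps = 262/3 + (1/3)·(811/3) = 1597/9.
Buyers' price falls by p* − pb = 1159/9 − 940/9 = 73/3; sellers' price rises by ps − p* = 1597/9 − 1159/9 = 146/3.
So producers capture (146/3)/73 = 2/3 of each unit of subsidy.

Producer share = 2/3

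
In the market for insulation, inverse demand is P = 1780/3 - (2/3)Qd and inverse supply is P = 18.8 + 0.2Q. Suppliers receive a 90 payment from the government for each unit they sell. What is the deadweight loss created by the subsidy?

Deadweight loss = 60750/13

Pre-subsidy: 1780/3 - (2/3)Q = 18.8 + 0.2Q gives Q* = 8618/13 and P* = 1968/13.
With the subsidy, sellers receive Ps = Pb + 90 for each unit, where Pb is the price buyers pay.
On the curves, Pb = 1780/3 - (2/3)Q and Ps = 18.8 + 0.2Q; the wedge Ps − Pb = 90 gives 18.8 + 0.2Q − (1780/3 - (2/3)Q) = 90, so Q' = 9968/13.
Then Pb = 1780/3 − (2/3)·(9968/13) = 1068/13 and Ps = 18.8 + 0.2·(9968/13) = 2238/13.
The subsidy expands output by 9968/13 − 8618/13 = 1350/13 past the efficient level; on those units the gap between marginal cost and willingness to pay runs from 0 up to 90.
DWL = ½ × 90 × 1350/13 = 60750/13.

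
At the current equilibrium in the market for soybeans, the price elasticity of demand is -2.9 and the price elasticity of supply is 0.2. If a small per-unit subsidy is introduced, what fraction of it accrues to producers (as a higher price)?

Producer share = 29/31

For a small subsidy around the equilibrium, the benefit split depends on the relative slopes, which at a point are proportional to the elasticities.
Buyer share = εs/(εs + |εd|) = 0.2/(0.2 + 2.9) = 2/31; seller share = |εd|/(εs + |εd|) = 29/31.
So producers capture 29/31 of the subsidy.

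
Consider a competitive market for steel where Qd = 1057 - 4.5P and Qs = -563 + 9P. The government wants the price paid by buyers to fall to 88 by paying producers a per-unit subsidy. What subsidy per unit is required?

At a buyer price of 88, quantity demanded is 1057 − 4.5·88 = 661.
Sellers supply 661 only when they receive Ps with -563 + 9·Ps = 661, i.e. Ps = 136.
s = Ps − Pb = 136 − 88 = 48.

Required subsidy s = 48 per unit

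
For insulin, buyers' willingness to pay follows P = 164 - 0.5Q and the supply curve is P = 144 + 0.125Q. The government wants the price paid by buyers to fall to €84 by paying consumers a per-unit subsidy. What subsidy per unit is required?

At a buyer price of 84, quantity demanded is 328 − 2·84 = 160.
Sellers supply 160 only when they receive Ps = 144 + 0.125·160 = 164.
s = Ps − Pb = 164 − 84 = 80.

Required subsidy s = €80 per unit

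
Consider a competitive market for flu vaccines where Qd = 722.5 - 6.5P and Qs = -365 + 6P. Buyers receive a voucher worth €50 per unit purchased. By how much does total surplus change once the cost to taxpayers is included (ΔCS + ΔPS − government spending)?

Pre-subsidy: 722.5 - 6.5P = -365 + 6P gives P* = 87, Q* = 157.
With the rebate, buyers effectively pay Pb = Ps − 50, where Ps is the price sellers receive.
Demand in terms of Ps becomes Qd = 722.5 − 6.5(Ps − 50) = 1047.5 - 6.5Ps. Setting this equal to supply: 1047.5 - 6.5Ps = -365 + 6Ps, so Ps = 113.
Buyers pay Pb = 113 − 50 = 63; Q' = -365 + 6·113 = 313.
ΔCS = ½(157 + 313)(87 − 63) = 5640; ΔPS = ½(157 + 313)(113 − 87) = 6110.
Government spending = 50 × 313 = 15650.
Net change = 5640 + 6110 − 15650 = -3900. The loss equals the DWL triangle ½·50·156.

Net change in total surplus = -€3900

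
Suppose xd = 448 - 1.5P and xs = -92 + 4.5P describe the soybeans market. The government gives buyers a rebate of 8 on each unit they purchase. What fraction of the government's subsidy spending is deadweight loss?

Pre-subsidy: 448 - 1.5P = -92 + 4.5P gives P* = 90, x* = 313.
With the rebate, buyers effectively pay Pb = Ps − 8, where Ps is the price sellers receive.
Demand in terms of Ps becomes xd = 448 − 1.5(Ps − 8) = 460 - 1.5Ps. Setting this equal to supply: 460 - 1.5Ps = -92 + 4.5Ps, so Ps = 92.
Buyers pay Pb = 92 − 8 = 84; x' = -92 + 4.5·92 = 322.
ΔCS = ½(313 + 322)(90 − 84) = 1905; ΔPS = ½(313 + 322)(92 − 90) = 635.
Government spending = 8 × 322 = 2576.
DWL = ½ × 8 × (322 − 313) = 36; fraction = 36 / 2576 = 9/644.

DWL / government spending = 9/644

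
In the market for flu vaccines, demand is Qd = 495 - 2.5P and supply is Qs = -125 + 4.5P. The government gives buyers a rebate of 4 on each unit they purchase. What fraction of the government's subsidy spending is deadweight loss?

Pre-subsidy: 495 - 2.5P = -125 + 4.5P gives P* = 620/7, Q* = 1915/7.
With the rebate, buyers effectively pay Pb = Ps − 4, where Ps is the price sellers receive.
Demand in terms of Ps becomes Qd = 495 − 2.5(Ps − 4) = 505 - 2.5Ps. Setting this equal to supply: 505 - 2.5Ps = -125 + 4.5Ps, so Ps = 90.
Buyers pay Pb = 90 − 4 = 86; Q' = -125 + 4.5·90 = 280.
ΔCS = ½(1915/7 + 280)(620/7 − 86) = 34875/49; ΔPS = ½(1915/7 + 280)(90 − 620/7) = 19375/49.
Government spending = 4 × 280 = 1120.
DWL = ½ × 4 × (280 − 1915/7) = 90/7; fraction = (90/7) / 1120 = 9/784.

DWL / government spending = 9/784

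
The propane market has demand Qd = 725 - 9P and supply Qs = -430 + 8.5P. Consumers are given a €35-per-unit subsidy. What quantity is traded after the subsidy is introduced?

Pre-subsidy: 725 - 9P = -430 + 8.5P gives P* = 66, Q* = 131.
With the rebate, buyers effectively pay Pb = Ps − 35, where Ps is the price sellers receive.
Demand in terms of Ps becomes Qd = 725 − 9(Ps − 35) = 1040 - 9Ps. Setting this equal to supply: 1040 - 9Ps = -430 + 8.5Ps, so Ps = 84.
Buyers pay Pb = 84 − 35 = 49; Q' = -430 + 8.5·84 = 284.

Q' = 284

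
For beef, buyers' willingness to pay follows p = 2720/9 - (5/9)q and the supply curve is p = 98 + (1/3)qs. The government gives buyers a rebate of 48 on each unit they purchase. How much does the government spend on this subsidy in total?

Pre-subsidy: 2720/9 - (5/9)q = 98 + (1/3)q gives q* = 229.75 and p* = 2095/12.
With the rebate, buyers effectively pay pb = ps − 48, where ps is the price sellers receive.
On the curves, pb = 2720/9 - (5/9)q and ps = 98 + (1/3)q; the wedge ps − pb = 48 gives 98 + (1/3)q − (2720/9 - (5/9)q) = 48, so q' = 283.75.
Then pb = 2720/9 − (5/9)·283.75 = 1735/12 and ps = 98 + (1/3)·283.75 = 2311/12.
Government outlay = subsidy × quantity = 48 × 283.75 = 13620.

Government cost = 13620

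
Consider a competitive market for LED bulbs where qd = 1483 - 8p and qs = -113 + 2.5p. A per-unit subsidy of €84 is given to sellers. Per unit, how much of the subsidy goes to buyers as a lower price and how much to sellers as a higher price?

Buyers gain €20 per unit; sellers gain €64 per unit

Pre-subsidy: 1483 - 8p = -113 + 2.5p gives p* = 152, q* = 267.
With the subsidy, sellers receive ps = pb + 84 for each unit, where pb is the price buyers pay.
Supply in terms of pb becomes qs = -113 + 2.5(pb + 84) = 97 + 2.5pb. Setting this equal to demand: 1483 - 8pb = 97 + 2.5pb, so pb = 132.
Sellers receive ps = 132 + 84 = 216; q' = 1483 − 8·132 = 427.
Buyers' price falls by p* − pb = 152 − 132 = 20; sellers' price rises by ps − p* = 216 − 152 = 64.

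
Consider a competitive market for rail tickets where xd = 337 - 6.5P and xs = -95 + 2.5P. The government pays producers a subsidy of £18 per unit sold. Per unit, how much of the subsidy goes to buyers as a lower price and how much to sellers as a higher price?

Pre-subsidy: 337 - 6.5P = -95 + 2.5P gives P* = 48, x* = 25.
With the subsidy, sellers receive Ps = Pb + 18 for each unit, where Pb is the price buyers pay.
Supply in terms of Pb becomes xs = -95 + 2.5(Pb + 18) = -50 + 2.5Pb. Setting this equal to demand: 337 - 6.5Pb = -50 + 2.5Pb, so Pb = 43.
Sellers receive Ps = 43 + 18 = 61; x' = 337 − 6.5·43 = 57.5.
Buyers' price falls by P* − Pb = 48 − 43 = 5; sellers' price rises by Ps − P* = 61 − 48 = 13.

Buyers gain £5 per unit; sellers gain £13 per unit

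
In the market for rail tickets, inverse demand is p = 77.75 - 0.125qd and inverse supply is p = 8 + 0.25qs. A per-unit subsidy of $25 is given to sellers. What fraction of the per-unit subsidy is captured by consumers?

Pre-subsidy: 77.75 - 0.125q = 8 + 0.25q gives q* = 186 and p* = 54.5.
With the subsidy, sellers receive ps = pb + 25 for each unit, where pb is the price buyers pay.
On the curves, pb = 77.75 - 0.125q and ps = 8 + 0.25q; the wedge ps − pb = 25 gives 8 + 0.25q − (77.75 - 0.125q) = 25, so q' = 758/3.
Then pb = 77.75 − 0.125·(758/3) = 277/6 and ps = 8 + 0.25·(758/3) = 427/6.
Buyers' price falls by p* − pb = 54.5 − 277/6 = 25/3; sellers' price rises by ps − p* = 427/6 − 54.5 = 50/3.
So consumers capture (25/3)/25 = 1/3 of each unit of subsidy.

Consumer share = 1/3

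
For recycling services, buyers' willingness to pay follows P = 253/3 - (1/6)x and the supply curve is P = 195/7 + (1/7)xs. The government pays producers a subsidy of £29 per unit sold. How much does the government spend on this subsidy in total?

Government cost = 104110/13

Pre-subsidy: 253/3 - (1/6)x = 195/7 + (1/7)x gives x* = 2372/13 and P* = 701/13.
With the subsidy, sellers receive Ps = Pb + 29 for each unit, where Pb is the price buyers pay.
On the curves, Pb = 253/3 - (1/6)x and Ps = 195/7 + (1/7)x; the wedge Ps − Pb = 29 gives 195/7 + (1/7)x − (253/3 - (1/6)x) = 29, so x' = 3590/13.
Then Pb = 253/3 − (1/6)·(3590/13) = 498/13 and Ps = 195/7 + (1/7)·(3590/13) = 875/13.
Government outlay = subsidy × quantity = 29 × 3590/13 = 104110/13.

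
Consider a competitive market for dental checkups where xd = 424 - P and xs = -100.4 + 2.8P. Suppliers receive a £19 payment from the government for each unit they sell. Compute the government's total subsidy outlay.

Pre-subsidy: 424 - P = -100.4 + 2.8P gives P* = 138, x* = 286.
With the subsidy, sellers receive Ps = Pb + 19 for each unit, where Pb is the price buyers pay.
Supply in terms of Pb becomes xs = -100.4 + 2.8(Pb + 19) = -47.2 + 2.8Pb. Setting this equal to demand: 424 - Pb = -47.2 + 2.8Pb, so Pb = 124.
Sellers receive Ps = 124 + 19 = 143; x' = 424 − 1·124 = 300.
Government outlay = subsidy × quantity = 19 × 300 = 5700.

Government cost = £5700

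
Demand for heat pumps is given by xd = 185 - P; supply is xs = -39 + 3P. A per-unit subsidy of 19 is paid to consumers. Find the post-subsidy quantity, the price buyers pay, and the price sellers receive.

x' = 143.25; buyers pay 41.75; sellers receive 60.75

Pre-subsidy: 185 - P = -39 + 3P gives P* = 56, x* = 129.
With the rebate, buyers effectively pay Pb = Ps − 19, where Ps is the price sellers receive.
Demand in terms of Ps becomes xd = 185 − 1(Ps − 19) = 204 - Ps. Setting this equal to supply: 204 - Ps = -39 + 3Ps, so Ps = 60.75.
Buyers pay Pb = 60.75 − 19 = 41.75; x' = -39 + 3·60.75 = 143.25.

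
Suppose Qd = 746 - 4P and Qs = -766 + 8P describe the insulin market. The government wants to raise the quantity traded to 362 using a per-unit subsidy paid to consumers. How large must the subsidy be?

Required subsidy s = 45 per unit

At Q = 362, invert demand for the buyer price: Pb = (746 − 362)/4 = 96; invert supply for the seller price: Ps = (362 − (-766))/8 = 141.
The subsidy must fill the gap: s = Ps − Pb = 141 − 96 = 45.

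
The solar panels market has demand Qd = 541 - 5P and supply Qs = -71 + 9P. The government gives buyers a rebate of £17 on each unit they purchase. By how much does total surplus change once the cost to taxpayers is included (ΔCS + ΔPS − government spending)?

Net change in total surplus = -13005/28

Pre-subsidy: 541 - 5P = -71 + 9P gives P* = 306/7, Q* = 2257/7.
With the rebate, buyers effectively pay Pb = Ps − 17, where Ps is the price sellers receive.
Demand in terms of Ps becomes Qd = 541 − 5(Ps − 17) = 626 - 5Ps. Setting this equal to supply: 626 - 5Ps = -71 + 9Ps, so Ps = 697/14.
Buyers pay Pb = 697/14 − 17 = 459/14; Q' = -71 + 9·(697/14) = 5279/14.
ΔCS = ½(2257/7 + 5279/14)(306/7 − 459/14) = 214047/56; ΔPS = ½(2257/7 + 5279/14)(697/14 − 306/7) = 118915/56.
Government spending = 17 × 5279/14 = 89743/14.
Net change = 214047/56 + 118915/56 − 89743/14 = -13005/28. The loss equals the DWL triangle ½·17·765/14.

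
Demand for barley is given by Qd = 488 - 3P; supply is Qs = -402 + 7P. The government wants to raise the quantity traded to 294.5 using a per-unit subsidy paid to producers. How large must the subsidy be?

Required subsidy s = 35 per unit

At Q = 294.5, invert demand for the buyer price: Pb = (488 − 294.5)/3 = 64.5; invert supply for the seller price: Ps = (294.5 − (-402))/7 = 99.5.
The subsidy must fill the gap: s = Ps − Pb = 99.5 − 64.5 = 35.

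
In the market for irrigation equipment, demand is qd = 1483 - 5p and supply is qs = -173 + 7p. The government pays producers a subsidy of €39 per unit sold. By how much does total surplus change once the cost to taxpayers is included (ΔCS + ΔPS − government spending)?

Net change in total surplus = -€2218.125

Pre-subsidy: 1483 - 5p = -173 + 7p gives p* = 138, q* = 793.
With the subsidy, sellers receive ps = pb + 39 for each unit, where pb is the price buyers pay.
Supply in terms of pb becomes qs = -173 + 7(pb + 39) = 100 + 7pb. Setting this equal to demand: 1483 - 5pb = 100 + 7pb, so pb = 115.25.
Sellers receive ps = 115.25 + 39 = 154.25; q' = 1483 − 5·115.25 = 906.75.
ΔCS = ½(793 + 906.75)(138 − 115.25) = 19334.65625; ΔPS = ½(793 + 906.75)(154.25 − 138) = 13810.46875.
Government spending = 39 × 906.75 = 35363.25.
Net change = 19334.65625 + 13810.46875 − 35363.25 = -2218.125. The loss equals the DWL triangle ½·39·113.75.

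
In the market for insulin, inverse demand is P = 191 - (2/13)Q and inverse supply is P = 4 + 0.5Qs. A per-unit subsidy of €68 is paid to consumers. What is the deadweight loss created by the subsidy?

Deadweight loss = €3536

Pre-subsidy: 191 - (2/13)Q = 4 + 0.5Q gives Q* = 286 and P* = 147.
With the rebate, buyers effectively pay Pb = Ps − 68, where Ps is the price sellers receive.
On the curves, Pb = 191 - (2/13)Q and Ps = 4 + 0.5Q; the wedge Ps − Pb = 68 gives 4 + 0.5Q − (191 - (2/13)Q) = 68, so Q' = 390.
Then Pb = 191 − (2/13)·390 = 131 and Ps = 4 + 0.5·390 = 199.
The subsidy expands output by 390 − 286 = 104 past the efficient level; on those units the gap between marginal cost and willingness to pay runs from 0 up to 68.
DWL = ½ × 68 × 104 = 3536.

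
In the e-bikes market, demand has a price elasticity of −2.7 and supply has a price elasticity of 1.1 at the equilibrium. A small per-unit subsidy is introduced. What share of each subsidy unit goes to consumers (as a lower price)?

Consumer share = 11/38

For a small subsidy around the equilibrium, the benefit split depends on the relative slopes, which at a point are proportional to the elasticities.
Buyer share = εs/(εs + |εd|) = 1.1/(1.1 + 2.7) = 11/38; seller share = |εd|/(εs + |εd|) = 27/38.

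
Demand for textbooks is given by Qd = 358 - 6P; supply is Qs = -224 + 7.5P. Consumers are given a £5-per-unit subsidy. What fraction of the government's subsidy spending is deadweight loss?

DWL / government spending = 25/348

Pre-subsidy: 358 - 6P = -224 + 7.5P gives P* = 388/9, Q* = 298/3.
With the rebate, buyers effectively pay Pb = Ps − 5, where Ps is the price sellers receive.
Demand in terms of Ps becomes Qd = 358 − 6(Ps − 5) = 388 - 6Ps. Setting this equal to supply: 388 - 6Ps = -224 + 7.5Ps, so Ps = 136/3.
Buyers pay Pb = 136/3 − 5 = 121/3; Q' = -224 + 7.5·(136/3) = 116.
ΔCS = ½(298/3 + 116)(388/9 − 121/3) = 8075/27; ΔPS = ½(298/3 + 116)(136/3 − 388/9) = 6460/27.
Government spending = 5 × 116 = 580.
DWL = ½ × 5 × (116 − 298/3) = 125/3; fraction = (125/3) / 580 = 25/348.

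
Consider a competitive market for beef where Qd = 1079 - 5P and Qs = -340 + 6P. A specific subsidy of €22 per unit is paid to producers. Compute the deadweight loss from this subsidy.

Deadweight loss = €660

Pre-subsidy: 1079 - 5P = -340 + 6P gives P* = 129, Q* = 434.
With the subsidy, sellers receive Ps = Pb + 22 for each unit, where Pb is the price buyers pay.
Supply in terms of Pb becomes Qs = -340 + 6(Pb + 22) = -208 + 6Pb. Setting this equal to demand: 1079 - 5Pb = -208 + 6Pb, so Pb = 117.
Sellers receive Ps = 117 + 22 = 139; Q' = 1079 − 5·117 = 494.
The subsidy expands output by 494 − 434 = 60 past the efficient level; on those units the gap between marginal cost and willingness to pay runs from 0 up to 22.
DWL = ½ × 22 × 60 = 660.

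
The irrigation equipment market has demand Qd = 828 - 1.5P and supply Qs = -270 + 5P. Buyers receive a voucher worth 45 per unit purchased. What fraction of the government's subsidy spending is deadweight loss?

DWL / government spending = 15/362

Pre-subsidy: 828 - 1.5P = -270 + 5P gives P* = 2196/13, Q* = 7470/13.
With the rebate, buyers effectively pay Pb = Ps − 45, where Ps is the price sellers receive.
Demand in terms of Ps becomes Qd = 828 − 1.5(Ps − 45) = 895.5 - 1.5Ps. Setting this equal to supply: 895.5 - 1.5Ps = -270 + 5Ps, so Ps = 2331/13.
Buyers pay Pb = 2331/13 − 45 = 1746/13; Q' = -270 + 5·(2331/13) = 8145/13.
ΔCS = ½(7470/13 + 8145/13)(2196/13 − 1746/13) = 3513375/169; ΔPS = ½(7470/13 + 8145/13)(2331/13 − 2196/13) = 2108025/338.
Government spending = 45 × 8145/13 = 366525/13.
DWL = ½ × 45 × (8145/13 − 7470/13) = 30375/26; fraction = (30375/26) / (366525/13) = 15/362.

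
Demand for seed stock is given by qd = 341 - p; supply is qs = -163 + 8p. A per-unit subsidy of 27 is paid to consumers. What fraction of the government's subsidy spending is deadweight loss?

DWL / government spending = 4/103

Pre-subsidy: 341 - p = -163 + 8p gives p* = 56, q* = 285.
With the rebate, buyers effectively pay pb = ps − 27, where ps is the price sellers receive.
Demand in terms of ps becomes qd = 341 − 1(ps − 27) = 368 - ps. Setting this equal to supply: 368 - ps = -163 + 8ps, so ps = 59.
Buyers pay pb = 59 − 27 = 32; q' = -163 + 8·59 = 309.
ΔCS = ½(285 + 309)(56 − 32) = 7128; ΔPS = ½(285 + 309)(59 − 56) = 891.
Government spending = 27 × 309 = 8343.
DWL = ½ × 27 × (309 − 285) = 324; fraction = 324 / 8343 = 4/103.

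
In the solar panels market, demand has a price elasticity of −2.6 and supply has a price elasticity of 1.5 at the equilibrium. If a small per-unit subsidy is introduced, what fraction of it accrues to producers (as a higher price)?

For a small subsidy around the equilibrium, the benefit split depends on the relative slopes, which at a point are proportional to the elasticities.
Buyer share = εs/(εs + |εd|) = 1.5/(1.5 + 2.6) = 15/41; seller share = |εd|/(εs + |εd|) = 26/41.
So producers capture 26/41 of the subsidy.

Producer share = 26/41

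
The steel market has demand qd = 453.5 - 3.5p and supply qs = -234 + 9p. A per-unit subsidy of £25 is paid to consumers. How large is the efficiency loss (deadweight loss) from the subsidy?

Deadweight loss = £787.5

Pre-subsidy: 453.5 - 3.5p = -234 + 9p gives p* = 55, q* = 261.
With the rebate, buyers effectively pay pb = ps − 25, where ps is the price sellers receive.
Demand in terms of ps becomes qd = 453.5 − 3.5(ps − 25) = 541 - 3.5ps. Setting this equal to supply: 541 - 3.5ps = -234 + 9ps, so ps = 62.
Buyers pay pb = 62 − 25 = 37; q' = -234 + 9·62 = 324.
The subsidy expands output by 324 − 261 = 63 past the efficient level; on those units the gap between marginal cost and willingness to pay runs from 0 up to 25.
DWL = ½ × 25 × 63 = 787.5.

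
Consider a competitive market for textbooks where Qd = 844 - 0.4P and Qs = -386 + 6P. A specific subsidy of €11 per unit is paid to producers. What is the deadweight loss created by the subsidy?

Pre-subsidy: 844 - 0.4P = -386 + 6P gives P* = 192.1875, Q* = 767.125.
With the subsidy, sellers receive Ps = Pb + 11 for each unit, where Pb is the price buyers pay.
Supply in terms of Pb becomes Qs = -386 + 6(Pb + 11) = -320 + 6Pb. Setting this equal to demand: 844 - 0.4Pb = -320 + 6Pb, so Pb = 181.875.
Sellers receive Ps = 181.875 + 11 = 192.875; Q' = 844 − 0.4·181.875 = 771.25.
The subsidy expands output by 771.25 − 767.125 = 4.125 past the efficient level; on those units the gap between marginal cost and willingness to pay runs from 0 up to 11.
DWL = ½ × 11 × 4.125 = 22.6875.

Deadweight loss = €22.6875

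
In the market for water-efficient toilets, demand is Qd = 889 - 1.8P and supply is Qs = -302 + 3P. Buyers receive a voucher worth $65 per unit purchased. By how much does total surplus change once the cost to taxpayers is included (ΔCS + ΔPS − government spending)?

Net change in total surplus = -$2376.5625

Pre-subsidy: 889 - 1.8P = -302 + 3P gives P* = 248.125, Q* = 442.375.
With the rebate, buyers effectively pay Pb = Ps − 65, where Ps is the price sellers receive.
Demand in terms of Ps becomes Qd = 889 − 1.8(Ps − 65) = 1006 - 1.8Ps. Setting this equal to supply: 1006 - 1.8Ps = -302 + 3Ps, so Ps = 272.5.
Buyers pay Pb = 272.5 − 65 = 207.5; Q' = -302 + 3·272.5 = 515.5.
ΔCS = ½(442.375 + 515.5)(248.125 − 207.5) = 19456.8359375; ΔPS = ½(442.375 + 515.5)(272.5 − 248.125) = 11674.1015625.
Government spending = 65 × 515.5 = 33507.5.
Net change = 19456.8359375 + 11674.1015625 − 33507.5 = -2376.5625. The loss equals the DWL triangle ½·65·73.125.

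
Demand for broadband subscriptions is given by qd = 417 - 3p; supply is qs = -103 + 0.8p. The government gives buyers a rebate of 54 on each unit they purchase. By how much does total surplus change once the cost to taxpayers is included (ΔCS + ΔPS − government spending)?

Pre-subsidy: 417 - 3p = -103 + 0.8p gives p* = 2600/19, q* = 123/19.
With the rebate, buyers effectively pay pb = ps − 54, where ps is the price sellers receive.
Demand in terms of ps becomes qd = 417 − 3(ps − 54) = 579 - 3ps. Setting this equal to supply: 579 - 3ps = -103 + 0.8ps, so ps = 3410/19.
Buyers pay pb = 3410/19 − 54 = 2384/19; q' = -103 + 0.8·(3410/19) = 771/19.
ΔCS = ½(123/19 + 771/19)(2600/19 − 2384/19) = 96552/361; ΔPS = ½(123/19 + 771/19)(3410/19 − 2600/19) = 362070/361.
Government spending = 54 × 771/19 = 41634/19.
Net change = 96552/361 + 362070/361 − 41634/19 = -17496/19. The loss equals the DWL triangle ½·54·648/19.

Net change in total surplus = -17496/19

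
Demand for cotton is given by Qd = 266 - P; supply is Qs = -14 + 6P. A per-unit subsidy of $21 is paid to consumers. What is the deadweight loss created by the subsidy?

Deadweight loss = $189

Pre-subsidy: 266 - P = -14 + 6P gives P* = 40, Q* = 226.
With the rebate, buyers effectively pay Pb = Ps − 21, where Ps is the price sellers receive.
Demand in terms of Ps becomes Qd = 266 − 1(Ps − 21) = 287 - Ps. Setting this equal to supply: 287 - Ps = -14 + 6Ps, so Ps = 43.
Buyers pay Pb = 43 − 21 = 22; Q' = -14 + 6·43 = 244.
The subsidy expands output by 244 − 226 = 18 past the efficient level; on those units the gap between marginal cost and willingness to pay runs from 0 up to 21.
DWL = ½ × 21 × 18 = 189.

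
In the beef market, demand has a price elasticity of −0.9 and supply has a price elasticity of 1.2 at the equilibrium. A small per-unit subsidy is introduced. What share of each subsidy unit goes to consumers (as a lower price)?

Consumer share = 4/7

For a small subsidy around the equilibrium, the benefit split depends on the relative slopes, which at a point are proportional to the elasticities.
Buyer share = εs/(εs + |εd|) = 1.2/(1.2 + 0.9) = 4/7; seller share = |εd|/(εs + |εd|) = 3/7.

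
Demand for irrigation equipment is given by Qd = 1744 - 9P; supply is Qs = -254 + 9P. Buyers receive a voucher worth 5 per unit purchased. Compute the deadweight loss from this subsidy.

Deadweight loss = 56.25

Pre-subsidy: 1744 - 9P = -254 + 9P gives P* = 111, Q* = 745.
With the rebate, buyers effectively pay Pb = Ps − 5, where Ps is the price sellers receive.
Demand in terms of Ps becomes Qd = 1744 − 9(Ps − 5) = 1789 - 9Ps. Setting this equal to supply: 1789 - 9Ps = -254 + 9Ps, so Ps = 113.5.
Buyers pay Pb = 113.5 − 5 = 108.5; Q' = -254 + 9·113.5 = 767.5.
The subsidy expands output by 767.5 − 745 = 22.5 past the efficient level; on those units the gap between marginal cost and willingness to pay runs from 0 up to 5.
DWL = ½ × 5 × 22.5 = 56.25.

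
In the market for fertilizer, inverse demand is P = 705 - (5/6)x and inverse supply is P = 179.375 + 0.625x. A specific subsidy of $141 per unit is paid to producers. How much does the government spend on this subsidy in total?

Government cost = 2255859/35

Pre-subsidy: 705 - (5/6)x = 179.375 + 0.625x gives x* = 2523/7 and P* = 5665/14.
With the subsidy, sellers receive Ps = Pb + 141 for each unit, where Pb is the price buyers pay.
On the curves, Pb = 705 - (5/6)x and Ps = 179.375 + 0.625x; the wedge Ps − Pb = 141 gives 179.375 + 0.625x − (705 - (5/6)x) = 141, so x' = 15999/35.
Then Pb = 705 − (5/6)·(15999/35) = 4537/14 and Ps = 179.375 + 0.625·(15999/35) = 6511/14.
Government outlay = subsidy × quantity = 141 × 15999/35 = 2255859/35.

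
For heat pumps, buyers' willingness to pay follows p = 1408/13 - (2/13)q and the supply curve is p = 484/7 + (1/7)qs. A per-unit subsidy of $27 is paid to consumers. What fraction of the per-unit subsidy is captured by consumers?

Consumer share = 14/27

Pre-subsidy: 1408/13 - (2/13)q = 484/7 + (1/7)q gives q* = 132 and p* = 88.
With the rebate, buyers effectively pay pb = ps − 27, where ps is the price sellers receive.
On the curves, pb = 1408/13 - (2/13)q and ps = 484/7 + (1/7)q; the wedge ps − pb = 27 gives 484/7 + (1/7)q − (1408/13 - (2/13)q) = 27, so q' = 223.
Then pb = 1408/13 − (2/13)·223 = 74 and ps = 484/7 + (1/7)·223 = 101.
Buyers' price falls by p* − pb = 88 − 74 = 14; sellers' price rises by ps − p* = 101 − 88 = 13.
So consumers capture 14/27 = 14/27 of each unit of subsidy.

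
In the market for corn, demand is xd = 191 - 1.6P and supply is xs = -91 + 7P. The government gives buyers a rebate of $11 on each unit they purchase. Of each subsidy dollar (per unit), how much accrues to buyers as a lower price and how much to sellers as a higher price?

Buyers gain 385/43 per unit; sellers gain 88/43 per unit

Pre-subsidy: 191 - 1.6P = -91 + 7P gives P* = 1410/43, x* = 5957/43.
With the rebate, buyers effectively pay Pb = Ps − 11, where Ps is the price sellers receive.
Demand in terms of Ps becomes xd = 191 − 1.6(Ps − 11) = 208.6 - 1.6Ps. Setting this equal to supply: 208.6 - 1.6Ps = -91 + 7Ps, so Ps = 1498/43.
Buyers pay Pb = 1498/43 − 11 = 1025/43; x' = -91 + 7·(1498/43) = 6573/43.
Buyers' price falls by P* − Pb = 1410/43 − 1025/43 = 385/43; sellers' price rises by Ps − P* = 1498/43 − 1410/43 = 88/43.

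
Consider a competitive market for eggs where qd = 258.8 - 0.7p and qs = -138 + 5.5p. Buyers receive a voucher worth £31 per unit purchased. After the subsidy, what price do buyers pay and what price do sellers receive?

Buyers pay £36.5; sellers receive £67.5

Pre-subsidy: 258.8 - 0.7p = -138 + 5.5p gives p* = 64, q* = 214.
With the rebate, buyers effectively pay pb = ps − 31, where ps is the price sellers receive.
Demand in terms of ps becomes qd = 258.8 − 0.7(ps − 31) = 280.5 - 0.7ps. Setting this equal to supply: 280.5 - 0.7ps = -138 + 5.5ps, so ps = 67.5.
Buyers pay pb = 67.5 − 31 = 36.5; q' = -138 + 5.5·67.5 = 233.25.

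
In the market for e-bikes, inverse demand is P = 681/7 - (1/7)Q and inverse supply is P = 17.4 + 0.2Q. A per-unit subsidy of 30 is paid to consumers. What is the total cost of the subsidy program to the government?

Pre-subsidy: 681/7 - (1/7)Q = 17.4 + 0.2Q gives Q* = 233 and P* = 64.
With the rebate, buyers effectively pay Pb = Ps − 30, where Ps is the price sellers receive.
On the curves, Pb = 681/7 - (1/7)Q and Ps = 17.4 + 0.2Q; the wedge Ps − Pb = 30 gives 17.4 + 0.2Q − (681/7 - (1/7)Q) = 30, so Q' = 320.5.
Then Pb = 681/7 − (1/7)·320.5 = 51.5 and Ps = 17.4 + 0.2·320.5 = 81.5.
Government outlay = subsidy × quantity = 30 × 320.5 = 9615.

Government cost = 9615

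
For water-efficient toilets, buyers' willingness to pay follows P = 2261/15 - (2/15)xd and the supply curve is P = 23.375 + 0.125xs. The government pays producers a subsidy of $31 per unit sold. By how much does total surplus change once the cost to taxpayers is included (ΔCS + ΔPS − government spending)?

Pre-subsidy: 2261/15 - (2/15)x = 23.375 + 0.125x gives x* = 493 and P* = 85.
With the subsidy, sellers receive Ps = Pb + 31 for each unit, where Pb is the price buyers pay.
On the curves, Pb = 2261/15 - (2/15)x and Ps = 23.375 + 0.125x; the wedge Ps − Pb = 31 gives 23.375 + 0.125x − (2261/15 - (2/15)x) = 31, so x' = 613.
Then Pb = 2261/15 − (2/15)·613 = 69 and Ps = 23.375 + 0.125·613 = 100.
ΔCS = ½(493 + 613)(85 − 69) = 8848; ΔPS = ½(493 + 613)(100 − 85) = 8295.
Government spending = 31 × 613 = 19003.
Net change = 8848 + 8295 − 19003 = -1860. The loss equals the DWL triangle ½·31·120.

Net change in total surplus = -$1860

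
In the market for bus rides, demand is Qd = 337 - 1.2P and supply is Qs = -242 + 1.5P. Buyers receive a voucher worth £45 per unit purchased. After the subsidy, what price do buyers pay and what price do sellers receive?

Buyers pay 1705/9; sellers receive 2110/9

Pre-subsidy: 337 - 1.2P = -242 + 1.5P gives P* = 1930/9, Q* = 239/3.
With the rebate, buyers effectively pay Pb = Ps − 45, where Ps is the price sellers receive.
Demand in terms of Ps becomes Qd = 337 − 1.2(Ps − 45) = 391 - 1.2Ps. Setting this equal to supply: 391 - 1.2Ps = -242 + 1.5Ps, so Ps = 2110/9.
Buyers pay Pb = 2110/9 − 45 = 1705/9; Q' = -242 + 1.5·(2110/9) = 329/3.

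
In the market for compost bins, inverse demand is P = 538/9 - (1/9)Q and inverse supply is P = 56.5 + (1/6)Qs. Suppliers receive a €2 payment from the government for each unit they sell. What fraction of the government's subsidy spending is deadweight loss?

DWL / government spending = 18/95

Pre-subsidy: 538/9 - (1/9)Q = 56.5 + (1/6)Q gives Q* = 11.8 and P* = 877/15.
With the subsidy, sellers receive Ps = Pb + 2 for each unit, where Pb is the price buyers pay.
On the curves, Pb = 538/9 - (1/9)Q and Ps = 56.5 + (1/6)Q; the wedge Ps − Pb = 2 gives 56.5 + (1/6)Q − (538/9 - (1/9)Q) = 2, so Q' = 19.
Then Pb = 538/9 − (1/9)·19 = 173/3 and Ps = 56.5 + (1/6)·19 = 179/3.
ΔCS = ½(11.8 + 19)(877/15 − 173/3) = 12.32; ΔPS = ½(11.8 + 19)(179/3 − 877/15) = 18.48.
Government spending = 2 × 19 = 38.
DWL = ½ × 2 × (19 − 11.8) = 7.2; fraction = 7.2 / 38 = 18/95.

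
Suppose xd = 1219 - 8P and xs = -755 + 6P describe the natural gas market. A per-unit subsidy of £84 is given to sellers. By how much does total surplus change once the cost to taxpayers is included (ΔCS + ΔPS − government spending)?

Net change in total surplus = -£12096

Pre-subsidy: 1219 - 8P = -755 + 6P gives P* = 141, x* = 91.
With the subsidy, sellers receive Ps = Pb + 84 for each unit, where Pb is the price buyers pay.
Supply in terms of Pb becomes xs = -755 + 6(Pb + 84) = -251 + 6Pb. Setting this equal to demand: 1219 - 8Pb = -251 + 6Pb, so Pb = 105.
Sellers receive Ps = 105 + 84 = 189; x' = 1219 − 8·105 = 379.
ΔCS = ½(91 + 379)(141 − 105) = 8460; ΔPS = ½(91 + 379)(189 − 141) = 11280.
Government spending = 84 × 379 = 31836.
Net change = 8460 + 11280 − 31836 = -12096. The loss equals the DWL triangle ½·84·288.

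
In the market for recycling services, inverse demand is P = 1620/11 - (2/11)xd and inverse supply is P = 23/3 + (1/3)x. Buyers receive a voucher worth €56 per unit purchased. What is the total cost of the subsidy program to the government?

Pre-subsidy: 1620/11 - (2/11)x = 23/3 + (1/3)x gives x* = 271 and P* = 98.
With the rebate, buyers effectively pay Pb = Ps − 56, where Ps is the price sellers receive.
On the curves, Pb = 1620/11 - (2/11)x and Ps = 23/3 + (1/3)x; the wedge Ps − Pb = 56 gives 23/3 + (1/3)x − (1620/11 - (2/11)x) = 56, so x' = 6455/17.
Then Pb = 1620/11 − (2/11)·(6455/17) = 1330/17 and Ps = 23/3 + (1/3)·(6455/17) = 2282/17.
Government outlay = subsidy × quantity = 56 × 6455/17 = 361480/17.

Government cost = 361480/17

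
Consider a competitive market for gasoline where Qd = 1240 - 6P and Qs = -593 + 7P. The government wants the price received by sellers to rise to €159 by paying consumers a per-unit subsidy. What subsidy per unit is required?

At a seller price of 159, quantity supplied is -593 + 7·159 = 520.
Buyers absorb 520 only when they pay Pb with 1240 − 6·Pb = 520, i.e. Pb = 120.
s = Ps − Pb = 159 − 120 = 39.

Required subsidy s = €39 per unit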